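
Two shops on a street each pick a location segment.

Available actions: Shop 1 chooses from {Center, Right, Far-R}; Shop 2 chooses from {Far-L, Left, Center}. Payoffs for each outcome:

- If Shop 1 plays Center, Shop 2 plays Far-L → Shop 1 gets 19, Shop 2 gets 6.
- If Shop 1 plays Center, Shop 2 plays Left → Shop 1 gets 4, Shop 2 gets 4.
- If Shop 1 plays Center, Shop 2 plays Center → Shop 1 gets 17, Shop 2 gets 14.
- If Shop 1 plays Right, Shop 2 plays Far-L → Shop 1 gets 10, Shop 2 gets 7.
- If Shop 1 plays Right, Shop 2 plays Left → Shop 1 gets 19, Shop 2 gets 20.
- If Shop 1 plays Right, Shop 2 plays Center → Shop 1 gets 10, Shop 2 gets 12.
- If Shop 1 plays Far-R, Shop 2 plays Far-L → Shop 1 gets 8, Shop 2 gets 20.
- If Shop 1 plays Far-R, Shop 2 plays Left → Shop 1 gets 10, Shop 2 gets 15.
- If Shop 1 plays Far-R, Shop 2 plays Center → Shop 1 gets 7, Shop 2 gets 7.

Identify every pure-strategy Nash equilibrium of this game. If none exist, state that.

Pure-strategy Nash equilibria: (Center, Center) and (Right, Left)

For each strategy profile, look for a profitable unilateral deviation.
(Center, Far-L): Shop 2 can switch to Center (6 → 14). Not NE.
(Center, Left): Shop 1 can switch to Right (4 → 19). Not NE.
(Center, Center): Shop 1 gets 17, best alternative 10; Shop 2 gets 14, best alternative 6. No profitable deviation — NE.
(Right, Far-L): Shop 1 can switch to Center (10 → 19). Not NE.
(Right, Left): Shop 1 gets 19, best alternative 10; Shop 2 gets 20, best alternative 12. No profitable deviation — NE.
(Right, Center): Shop 1 can switch to Center (10 → 17). Not NE.
(Far-R, Far-L): Shop 1 can switch to Center (8 → 19). Not NE.
(Far-R, Left): Shop 1 can switch to Right (10 → 19). Not NE.
(Far-R, Center): Shop 1 can switch to Center (7 → 17). Not NE.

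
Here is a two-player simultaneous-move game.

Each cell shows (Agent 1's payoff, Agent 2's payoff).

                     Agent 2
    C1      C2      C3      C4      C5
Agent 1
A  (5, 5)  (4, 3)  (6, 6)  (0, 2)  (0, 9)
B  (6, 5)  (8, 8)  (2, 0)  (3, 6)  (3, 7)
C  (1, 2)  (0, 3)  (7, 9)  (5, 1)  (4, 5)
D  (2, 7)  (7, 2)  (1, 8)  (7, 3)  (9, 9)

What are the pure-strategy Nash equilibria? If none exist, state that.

Check each profile: it is a Nash equilibrium iff no player can strictly gain by switching unilaterally.
(A, C1): Agent 1 can switch to B (5 → 6). Not NE.
(A, C2): Agent 1 can switch to B (4 → 8). Not NE.
(A, C3): Agent 1 can switch to C (6 → 7). Not NE.
(A, C4): Agent 1 can switch to B (0 → 3). Not NE.
(A, C5): Agent 1 can switch to B (0 → 3). Not NE.
(B, C1): Agent 2 can switch to C2 (5 → 8). Not NE.
(B, C2): Agent 1 gets 8, best alternative 7; Agent 2 gets 8, best alternative 7. No profitable deviation — NE.
(B, C3): Agent 1 can switch to A (2 → 6). Not NE.
(B, C4): Agent 1 can switch to C (3 → 5). Not NE.
(B, C5): Agent 1 can switch to C (3 → 4). Not NE.
(C, C1): Agent 1 can switch to A (1 → 5). Not NE.
(C, C3): Agent 1 gets 7, best alternative 6; Agent 2 gets 9, best alternative 5. No profitable deviation — NE.
(D, C5): Agent 1 gets 9, best alternative 4; Agent 2 gets 9, best alternative 8. No profitable deviation — NE.
(The remaining 7 profiles each have a profitable deviation by the same check.)

Pure-strategy Nash equilibria: (B, C2) and (C, C3) and (D, C5)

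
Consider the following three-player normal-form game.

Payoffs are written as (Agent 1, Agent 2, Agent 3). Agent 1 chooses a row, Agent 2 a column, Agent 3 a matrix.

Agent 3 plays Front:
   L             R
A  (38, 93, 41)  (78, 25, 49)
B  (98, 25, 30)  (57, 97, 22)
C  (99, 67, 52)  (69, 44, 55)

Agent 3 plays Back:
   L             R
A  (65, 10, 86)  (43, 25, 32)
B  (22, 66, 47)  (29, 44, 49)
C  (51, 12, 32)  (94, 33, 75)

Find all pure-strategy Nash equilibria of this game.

Pure-strategy Nash equilibria: (C, L, Front) and (C, R, Back)

Agent 1 against (L, Front): payoffs 38, 98, 99 → best response C.
Agent 1 against (L, Back): payoffs 65, 22, 51 → best response A.
Agent 1 against (R, Front): payoffs 78, 57, 69 → best response A.
Agent 1 against (R, Back): payoffs 43, 29, 94 → best response C.
Agent 2 against (A, Front): payoffs 93, 25 → best response L.
Agent 2 against (A, Back): payoffs 10, 25 → best response R.
Agent 2 against (B, Front): payoffs 25, 97 → best response R.
Agent 2 against (B, Back): payoffs 66, 44 → best response L.
Agent 2 against (C, Front): payoffs 67, 44 → best response L.
Agent 2 against (C, Back): payoffs 12, 33 → best response R.
Agent 3 against (A, L): payoffs 41, 86 → best response Back.
Agent 3 against (A, R): payoffs 49, 32 → best response Front.
Agent 3 against (B, L): payoffs 30, 47 → best response Back.
Agent 3 against (B, R): payoffs 22, 49 → best response Back.
Agent 3 against (C, L): payoffs 52, 32 → best response Front.
Agent 3 against (C, R): payoffs 55, 75 → best response Back.
Mutual best responses: (C, L, Front); (C, R, Back).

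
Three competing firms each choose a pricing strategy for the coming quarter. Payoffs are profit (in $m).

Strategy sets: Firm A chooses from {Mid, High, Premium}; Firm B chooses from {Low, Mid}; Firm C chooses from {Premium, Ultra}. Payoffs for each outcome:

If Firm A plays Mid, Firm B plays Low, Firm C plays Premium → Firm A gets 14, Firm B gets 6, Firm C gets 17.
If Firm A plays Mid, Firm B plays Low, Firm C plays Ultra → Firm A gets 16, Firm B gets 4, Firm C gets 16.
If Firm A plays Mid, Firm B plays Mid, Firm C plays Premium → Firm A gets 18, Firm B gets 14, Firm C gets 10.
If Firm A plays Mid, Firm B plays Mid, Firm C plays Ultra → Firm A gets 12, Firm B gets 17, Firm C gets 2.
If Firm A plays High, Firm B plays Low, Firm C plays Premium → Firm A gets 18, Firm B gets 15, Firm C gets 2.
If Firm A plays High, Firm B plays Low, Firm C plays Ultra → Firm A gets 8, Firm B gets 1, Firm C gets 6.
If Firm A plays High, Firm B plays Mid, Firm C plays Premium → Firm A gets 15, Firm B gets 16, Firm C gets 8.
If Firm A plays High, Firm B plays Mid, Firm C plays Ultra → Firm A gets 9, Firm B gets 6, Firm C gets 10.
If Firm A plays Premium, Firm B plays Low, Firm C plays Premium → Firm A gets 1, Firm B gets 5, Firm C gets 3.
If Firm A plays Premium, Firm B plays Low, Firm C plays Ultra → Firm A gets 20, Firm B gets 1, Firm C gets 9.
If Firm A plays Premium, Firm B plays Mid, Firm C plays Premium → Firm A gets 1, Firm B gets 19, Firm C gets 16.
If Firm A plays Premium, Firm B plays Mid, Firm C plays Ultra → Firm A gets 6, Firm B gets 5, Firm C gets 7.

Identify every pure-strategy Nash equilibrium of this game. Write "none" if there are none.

For each player, find the best response to each opponent profile; mutual best responses are the pure NE.
Firm A against (Low, Premium): payoffs 14, 18, 1 → best response High.
Firm A against (Low, Ultra): payoffs 16, 8, 20 → best response Premium.
Firm A against (Mid, Premium): payoffs 18, 15, 1 → best response Mid.
Firm A against (Mid, Ultra): payoffs 12, 9, 6 → best response Mid.
Firm B against (Mid, Premium): payoffs 6, 14 → best response Mid.
Firm B against (Mid, Ultra): payoffs 4, 17 → best response Mid.
Firm B against (High, Premium): payoffs 15, 16 → best response Mid.
Firm B against (High, Ultra): payoffs 1, 6 → best response Mid.
Firm B against (Premium, Premium): payoffs 5, 19 → best response Mid.
Firm B against (Premium, Ultra): payoffs 1, 5 → best response Mid.
Firm C against (Mid, Low): payoffs 17, 16 → best response Premium.
Firm C against (Mid, Mid): payoffs 10, 2 → best response Premium.
Firm C against (High, Low): payoffs 2, 6 → best response Ultra.
Firm C against (High, Mid): payoffs 8, 10 → best response Ultra.
Firm C against (Premium, Low): payoffs 3, 9 → best response Ultra.
Firm C against (Premium, Mid): payoffs 16, 7 → best response Premium.
Mutual best responses: (Mid, Mid, Premium).

(Mid, Mid, Premium)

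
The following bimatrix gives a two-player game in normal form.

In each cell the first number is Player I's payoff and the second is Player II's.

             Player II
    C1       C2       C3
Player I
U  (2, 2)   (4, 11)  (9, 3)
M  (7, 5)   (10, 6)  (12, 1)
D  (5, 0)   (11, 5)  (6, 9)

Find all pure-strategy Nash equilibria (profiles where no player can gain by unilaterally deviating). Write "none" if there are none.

(U, C1): Player I can switch to M (2 → 7). Not NE.
(U, C2): Player I can switch to M (4 → 10). Not NE.
(U, C3): Player I can switch to M (9 → 12). Not NE.
(M, C1): Player II can switch to C2 (5 → 6). Not NE.
(M, C2): Player I can switch to D (10 → 11). Not NE.
(M, C3): Player II can switch to C1 (1 → 5). Not NE.
(D, C1): Player I can switch to M (5 → 7). Not NE.
(D, C2): Player II can switch to C3 (5 → 9). Not NE.
(D, C3): Player I can switch to U (6 → 9). Not NE.

No pure-strategy Nash equilibrium.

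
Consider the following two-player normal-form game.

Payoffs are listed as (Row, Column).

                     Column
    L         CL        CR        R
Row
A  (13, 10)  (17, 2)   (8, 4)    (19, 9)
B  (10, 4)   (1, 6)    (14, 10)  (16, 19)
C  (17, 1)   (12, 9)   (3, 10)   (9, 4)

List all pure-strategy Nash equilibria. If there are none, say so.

(A, L): Row can switch to C (13 → 17). Not NE.
(A, CL): Column can switch to L (2 → 10). Not NE.
(A, CR): Row can switch to B (8 → 14). Not NE.
(A, R): Column can switch to L (9 → 10). Not NE.
(B, L): Row can switch to A (10 → 13). Not NE.
(B, CL): Row can switch to A (1 → 17). Not NE.
(B, CR): Column can switch to R (10 → 19). Not NE.
(B, R): Row can switch to A (16 → 19). Not NE.
(C, L): Column can switch to CL (1 → 9). Not NE.
(C, CL): Row can switch to A (12 → 17). Not NE.
(C, CR): Row can switch to A (3 → 8). Not NE.
(C, R): Row can switch to A (9 → 19). Not NE.

No pure-strategy Nash equilibrium.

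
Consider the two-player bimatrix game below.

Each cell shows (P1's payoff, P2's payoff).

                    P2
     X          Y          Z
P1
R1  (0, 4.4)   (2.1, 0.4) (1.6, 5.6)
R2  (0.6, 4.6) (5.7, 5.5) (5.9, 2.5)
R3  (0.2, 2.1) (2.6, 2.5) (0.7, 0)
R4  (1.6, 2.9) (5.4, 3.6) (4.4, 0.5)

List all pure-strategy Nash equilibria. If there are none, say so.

(R2, Y)

For each strategy profile, look for a profitable unilateral deviation.
(R1, X): P1 can switch to R2 (0 → 0.6). Not NE.
(R1, Y): P1 can switch to R2 (2.1 → 5.7). Not NE.
(R1, Z): P1 can switch to R2 (1.6 → 5.9). Not NE.
(R2, X): P1 can switch to R4 (0.6 → 1.6). Not NE.
(R2, Y): P1 gets 5.7, best alternative 5.4; P2 gets 5.5, best alternative 4.6. No profitable deviation — NE.
(R2, Z): P2 can switch to X (2.5 → 4.6). Not NE.
(R3, X): P1 can switch to R2 (0.2 → 0.6). Not NE.
(R3, Y): P1 can switch to R2 (2.6 → 5.7). Not NE.
(R3, Z): P1 can switch to R1 (0.7 → 1.6). Not NE.
(R4, X): P2 can switch to Y (2.9 → 3.6). Not NE.
(R4, Y): P1 can switch to R2 (5.4 → 5.7). Not NE.
(R4, Z): P1 can switch to R2 (4.4 → 5.9). Not NE.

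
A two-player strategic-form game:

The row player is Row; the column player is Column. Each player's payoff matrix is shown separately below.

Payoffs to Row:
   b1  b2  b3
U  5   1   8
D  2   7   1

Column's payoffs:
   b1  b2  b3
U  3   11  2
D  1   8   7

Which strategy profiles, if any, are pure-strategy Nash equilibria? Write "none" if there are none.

Mark each player's best response to every combination of opponents' strategies; a profile where every player is best-responding is a pure Nash equilibrium.
Row against b1: payoffs 5, 2 → best response U.
Row against b2: payoffs 1, 7 → best response D.
Row against b3: payoffs 8, 1 → best response U.
Column against U: payoffs 3, 11, 2 → best response b2.
Column against D: payoffs 1, 8, 7 → best response b2.
Mutual best responses: (D, b2).

The unique pure-strategy Nash equilibrium is (D, b2).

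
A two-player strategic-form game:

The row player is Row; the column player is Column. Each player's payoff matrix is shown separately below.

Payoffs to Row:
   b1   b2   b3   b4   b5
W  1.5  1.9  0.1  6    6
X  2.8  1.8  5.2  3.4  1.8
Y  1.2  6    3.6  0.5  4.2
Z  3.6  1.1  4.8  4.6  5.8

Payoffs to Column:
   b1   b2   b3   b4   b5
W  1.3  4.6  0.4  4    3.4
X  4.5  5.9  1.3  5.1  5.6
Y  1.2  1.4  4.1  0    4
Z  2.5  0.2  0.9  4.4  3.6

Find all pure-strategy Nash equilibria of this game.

(W, b1): Row can switch to X (1.5 → 2.8). Not NE.
(W, b2): Row can switch to Y (1.9 → 6). Not NE.
(W, b3): Row can switch to X (0.1 → 5.2). Not NE.
(W, b4): Column can switch to b2 (4 → 4.6). Not NE.
(W, b5): Column can switch to b2 (3.4 → 4.6). Not NE.
(X, b1): Row can switch to Z (2.8 → 3.6). Not NE.
(X, b2): Row can switch to W (1.8 → 1.9). Not NE.
(X, b3): Column can switch to b1 (1.3 → 4.5). Not NE.
(X, b4): Row can switch to W (3.4 → 6). Not NE.
(X, b5): Row can switch to W (1.8 → 6). Not NE.
(The remaining 10 profiles each have a profitable deviation by the same check.)

This game has no pure Nash equilibrium.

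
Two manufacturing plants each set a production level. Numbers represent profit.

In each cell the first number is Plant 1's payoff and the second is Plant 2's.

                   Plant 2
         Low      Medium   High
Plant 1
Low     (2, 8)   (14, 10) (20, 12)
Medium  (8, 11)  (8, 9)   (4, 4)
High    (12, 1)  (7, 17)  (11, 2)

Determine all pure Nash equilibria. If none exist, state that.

The unique pure-strategy Nash equilibrium is (Low, High).

Plant 1 against Low: payoffs 2, 8, 12 → best response High.
Plant 1 against Medium: payoffs 14, 8, 7 → best response Low.
Plant 1 against High: payoffs 20, 4, 11 → best response Low.
Plant 2 against Low: payoffs 8, 10, 12 → best response High.
Plant 2 against Medium: payoffs 11, 9, 4 → best response Low.
Plant 2 against High: payoffs 1, 17, 2 → best response Medium.
Mutual best responses: (Low, High).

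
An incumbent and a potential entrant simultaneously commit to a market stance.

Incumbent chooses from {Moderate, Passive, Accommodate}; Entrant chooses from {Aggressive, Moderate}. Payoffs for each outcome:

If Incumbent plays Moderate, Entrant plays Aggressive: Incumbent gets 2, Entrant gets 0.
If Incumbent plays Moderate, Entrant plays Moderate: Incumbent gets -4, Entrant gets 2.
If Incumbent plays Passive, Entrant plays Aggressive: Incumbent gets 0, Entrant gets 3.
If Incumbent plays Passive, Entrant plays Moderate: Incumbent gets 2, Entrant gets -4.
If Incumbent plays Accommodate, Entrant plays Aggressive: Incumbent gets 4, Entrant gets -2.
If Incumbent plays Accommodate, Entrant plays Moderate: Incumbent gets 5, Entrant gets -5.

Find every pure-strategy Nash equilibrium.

(Moderate, Aggressive): Incumbent can switch to Accommodate (2 → 4). Not NE.
(Moderate, Moderate): Incumbent can switch to Passive (-4 → 2). Not NE.
(Passive, Aggressive): Incumbent can switch to Moderate (0 → 2). Not NE.
(Passive, Moderate): Incumbent can switch to Accommodate (2 → 5). Not NE.
(Accommodate, Aggressive): Incumbent gets 4, best alternative 2; Entrant gets -2, best alternative -5. No profitable deviation — NE.
(Accommodate, Moderate): Entrant can switch to Aggressive (-5 → -2). Not NE.

Pure NE: (Accommodate, Aggressive)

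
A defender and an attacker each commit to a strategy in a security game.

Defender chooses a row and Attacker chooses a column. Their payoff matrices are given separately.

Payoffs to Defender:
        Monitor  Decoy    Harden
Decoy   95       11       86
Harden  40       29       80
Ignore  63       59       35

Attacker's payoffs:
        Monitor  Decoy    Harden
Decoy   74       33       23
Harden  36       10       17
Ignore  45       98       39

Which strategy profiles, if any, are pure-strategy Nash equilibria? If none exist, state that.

Defender against Monitor: payoffs 95, 40, 63 → best response Decoy.
Defender against Decoy: payoffs 11, 29, 59 → best response Ignore.
Defender against Harden: payoffs 86, 80, 35 → best response Decoy.
Attacker against Decoy: payoffs 74, 33, 23 → best response Monitor.
Attacker against Harden: payoffs 36, 10, 17 → best response Monitor.
Attacker against Ignore: payoffs 45, 98, 39 → best response Decoy.
Mutual best responses: (Decoy, Monitor); (Ignore, Decoy).

Pure-strategy Nash equilibria: (Decoy, Monitor); (Ignore, Decoy)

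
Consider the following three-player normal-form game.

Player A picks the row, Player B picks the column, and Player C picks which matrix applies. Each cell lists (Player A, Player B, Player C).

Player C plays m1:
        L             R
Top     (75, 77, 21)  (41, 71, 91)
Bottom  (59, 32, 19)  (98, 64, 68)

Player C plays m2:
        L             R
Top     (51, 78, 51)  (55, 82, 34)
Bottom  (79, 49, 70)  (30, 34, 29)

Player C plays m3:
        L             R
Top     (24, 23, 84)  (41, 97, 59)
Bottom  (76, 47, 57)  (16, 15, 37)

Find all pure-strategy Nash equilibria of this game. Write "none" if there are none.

(Bottom, L, m2); (Bottom, R, m1)

Player A against (L, m1): payoffs 75, 59 → best response Top.
Player A against (L, m2): payoffs 51, 79 → best response Bottom.
Player A against (L, m3): payoffs 24, 76 → best response Bottom.
Player A against (R, m1): payoffs 41, 98 → best response Bottom.
Player A against (R, m2): payoffs 55, 30 → best response Top.
Player A against (R, m3): payoffs 41, 16 → best response Top.
Player B against (Top, m1): payoffs 77, 71 → best response L.
Player B against (Top, m2): payoffs 78, 82 → best response R.
Player B against (Top, m3): payoffs 23, 97 → best response R.
Player B against (Bottom, m1): payoffs 32, 64 → best response R.
Player B against (Bottom, m2): payoffs 49, 34 → best response L.
Player B against (Bottom, m3): payoffs 47, 15 → best response L.
Player C against (Top, L): payoffs 21, 51, 84 → best response m3.
Player C against (Top, R): payoffs 91, 34, 59 → best response m1.
Player C against (Bottom, L): payoffs 19, 70, 57 → best response m2.
Player C against (Bottom, R): payoffs 68, 29, 37 → best response m1.
Mutual best responses: (Bottom, L, m2); (Bottom, R, m1).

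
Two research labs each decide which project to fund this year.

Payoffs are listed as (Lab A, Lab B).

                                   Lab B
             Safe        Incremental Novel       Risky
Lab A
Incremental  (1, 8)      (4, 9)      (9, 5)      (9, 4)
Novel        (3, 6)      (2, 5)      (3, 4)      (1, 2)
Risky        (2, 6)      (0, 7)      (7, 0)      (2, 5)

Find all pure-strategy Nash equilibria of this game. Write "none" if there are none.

Mark each player's best response to every combination of opponents' strategies; a profile where every player is best-responding is a pure Nash equilibrium.
Lab A against Safe: payoffs 1, 3, 2 → best response Novel.
Lab A against Incremental: payoffs 4, 2, 0 → best response Incremental.
Lab A against Novel: payoffs 9, 3, 7 → best response Incremental.
Lab A against Risky: payoffs 9, 1, 2 → best response Incremental.
Lab B against Incremental: payoffs 8, 9, 5, 4 → best response Incremental.
Lab B against Novel: payoffs 6, 5, 4, 2 → best response Safe.
Lab B against Risky: payoffs 6, 7, 0, 5 → best response Incremental.
Mutual best responses: (Incremental, Incremental); (Novel, Safe).

(Incremental, Incremental), (Novel, Safe)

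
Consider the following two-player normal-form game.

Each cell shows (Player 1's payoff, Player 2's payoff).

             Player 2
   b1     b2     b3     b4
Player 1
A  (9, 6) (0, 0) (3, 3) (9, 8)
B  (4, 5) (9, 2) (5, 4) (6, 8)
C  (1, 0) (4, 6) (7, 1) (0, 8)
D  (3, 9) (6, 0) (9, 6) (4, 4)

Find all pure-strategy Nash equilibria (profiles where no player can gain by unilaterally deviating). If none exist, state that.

(A, b4)

Check each profile: it is a Nash equilibrium iff no player can strictly gain by switching unilaterally.
(A, b1): Player 2 can switch to b4 (6 → 8). Not NE.
(A, b2): Player 1 can switch to B (0 → 9). Not NE.
(A, b3): Player 1 can switch to B (3 → 5). Not NE.
(A, b4): Player 1 gets 9, best alternative 6; Player 2 gets 8, best alternative 6. No profitable deviation — NE.
(B, b1): Player 1 can switch to A (4 → 9). Not NE.
(B, b2): Player 2 can switch to b1 (2 → 5). Not NE.
(B, b3): Player 1 can switch to C (5 → 7). Not NE.
(B, b4): Player 1 can switch to A (6 → 9). Not NE.
(C, b1): Player 1 can switch to A (1 → 9). Not NE.
(The remaining 7 profiles each have a profitable deviation by the same check.)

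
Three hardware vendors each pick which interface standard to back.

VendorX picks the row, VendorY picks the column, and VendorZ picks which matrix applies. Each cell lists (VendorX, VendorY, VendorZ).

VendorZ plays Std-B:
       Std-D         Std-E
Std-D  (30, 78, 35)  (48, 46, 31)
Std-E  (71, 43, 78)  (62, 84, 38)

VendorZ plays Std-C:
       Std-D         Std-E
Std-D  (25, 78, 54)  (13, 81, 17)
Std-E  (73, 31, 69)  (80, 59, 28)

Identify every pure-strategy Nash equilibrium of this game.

VendorX against (Std-D, Std-B): payoffs 30, 71 → best response Std-E.
VendorX against (Std-D, Std-C): payoffs 25, 73 → best response Std-E.
VendorX against (Std-E, Std-B): payoffs 48, 62 → best response Std-E.
VendorX against (Std-E, Std-C): payoffs 13, 80 → best response Std-E.
VendorY against (Std-D, Std-B): payoffs 78, 46 → best response Std-D.
VendorY against (Std-D, Std-C): payoffs 78, 81 → best response Std-E.
VendorY against (Std-E, Std-B): payoffs 43, 84 → best response Std-E.
VendorY against (Std-E, Std-C): payoffs 31, 59 → best response Std-E.
VendorZ against (Std-D, Std-D): payoffs 35, 54 → best response Std-C.
VendorZ against (Std-D, Std-E): payoffs 31, 17 → best response Std-B.
VendorZ against (Std-E, Std-D): payoffs 78, 69 → best response Std-B.
VendorZ against (Std-E, Std-E): payoffs 38, 28 → best response Std-B.
Mutual best responses: (Std-E, Std-E, Std-B).

The unique pure-strategy Nash equilibrium is (Std-E, Std-E, Std-B).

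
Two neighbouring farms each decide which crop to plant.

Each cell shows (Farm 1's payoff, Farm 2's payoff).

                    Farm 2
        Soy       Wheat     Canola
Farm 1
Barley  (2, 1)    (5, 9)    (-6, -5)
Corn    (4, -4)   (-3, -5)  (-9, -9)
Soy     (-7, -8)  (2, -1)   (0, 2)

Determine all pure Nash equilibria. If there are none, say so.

(Barley, Soy): Farm 1 can switch to Corn (2 → 4). Not NE.
(Barley, Wheat): Farm 1 gets 5, best alternative 2; Farm 2 gets 9, best alternative 1. No profitable deviation — NE.
(Barley, Canola): Farm 1 can switch to Soy (-6 → 0). Not NE.
(Corn, Soy): Farm 1 gets 4, best alternative 2; Farm 2 gets -4, best alternative -5. No profitable deviation — NE.
(Corn, Wheat): Farm 1 can switch to Barley (-3 → 5). Not NE.
(Corn, Canola): Farm 1 can switch to Barley (-9 → -6). Not NE.
(Soy, Soy): Farm 1 can switch to Barley (-7 → 2). Not NE.
(Soy, Wheat): Farm 1 can switch to Barley (2 → 5). Not NE.
(Soy, Canola): Farm 1 gets 0, best alternative -6; Farm 2 gets 2, best alternative -1. No profitable deviation — NE.

The pure Nash equilibria are (Barley, Wheat) and (Corn, Soy) and (Soy, Canola).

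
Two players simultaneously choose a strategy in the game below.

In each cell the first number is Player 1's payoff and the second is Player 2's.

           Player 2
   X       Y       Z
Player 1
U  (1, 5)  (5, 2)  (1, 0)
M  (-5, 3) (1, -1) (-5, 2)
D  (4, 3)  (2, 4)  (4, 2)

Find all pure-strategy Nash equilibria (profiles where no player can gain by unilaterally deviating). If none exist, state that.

(U, X): Player 1 can switch to D (1 → 4). Not NE.
(U, Y): Player 2 can switch to X (2 → 5). Not NE.
(U, Z): Player 1 can switch to D (1 → 4). Not NE.
(M, X): Player 1 can switch to U (-5 → 1). Not NE.
(M, Y): Player 1 can switch to U (1 → 5). Not NE.
(M, Z): Player 1 can switch to U (-5 → 1). Not NE.
(D, X): Player 2 can switch to Y (3 → 4). Not NE.
(D, Y): Player 1 can switch to U (2 → 5). Not NE.
(D, Z): Player 2 can switch to X (2 → 3). Not NE.

No pure-strategy Nash equilibrium.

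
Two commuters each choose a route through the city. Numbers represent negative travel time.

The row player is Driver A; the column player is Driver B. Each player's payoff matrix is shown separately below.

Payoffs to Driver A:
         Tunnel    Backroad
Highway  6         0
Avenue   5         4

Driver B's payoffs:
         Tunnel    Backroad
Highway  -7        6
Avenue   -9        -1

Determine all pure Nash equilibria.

(Highway, Tunnel): Driver B can switch to Backroad (-7 → 6). Not NE.
(Highway, Backroad): Driver A can switch to Avenue (0 → 4). Not NE.
(Avenue, Tunnel): Driver A can switch to Highway (5 → 6). Not NE.
(Avenue, Backroad): Driver A gets 4, best alternative 0; Driver B gets -1, best alternative -9. No profitable deviation — NE.

(Avenue, Backroad)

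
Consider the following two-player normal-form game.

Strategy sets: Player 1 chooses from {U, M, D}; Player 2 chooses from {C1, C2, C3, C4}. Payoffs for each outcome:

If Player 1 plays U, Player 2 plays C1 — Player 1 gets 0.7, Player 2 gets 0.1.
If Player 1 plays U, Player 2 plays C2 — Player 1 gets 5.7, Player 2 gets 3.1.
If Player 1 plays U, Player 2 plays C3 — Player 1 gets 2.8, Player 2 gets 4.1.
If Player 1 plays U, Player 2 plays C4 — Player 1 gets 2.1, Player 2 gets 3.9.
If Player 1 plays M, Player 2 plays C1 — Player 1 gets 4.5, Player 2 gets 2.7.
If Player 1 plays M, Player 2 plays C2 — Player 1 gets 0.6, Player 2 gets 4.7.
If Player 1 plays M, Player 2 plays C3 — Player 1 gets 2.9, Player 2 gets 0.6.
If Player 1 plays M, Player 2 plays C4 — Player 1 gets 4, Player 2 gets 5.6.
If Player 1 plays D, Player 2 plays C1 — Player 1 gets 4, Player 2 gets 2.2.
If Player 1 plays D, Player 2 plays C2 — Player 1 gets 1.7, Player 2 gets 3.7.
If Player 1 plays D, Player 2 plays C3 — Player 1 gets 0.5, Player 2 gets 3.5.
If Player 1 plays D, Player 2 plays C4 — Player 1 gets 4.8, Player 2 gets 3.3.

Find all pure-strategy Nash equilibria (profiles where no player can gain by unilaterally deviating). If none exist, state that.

Player 1 against C1: payoffs 0.7, 4.5, 4 → best response M.
Player 1 against C2: payoffs 5.7, 0.6, 1.7 → best response U.
Player 1 against C3: payoffs 2.8, 2.9, 0.5 → best response M.
Player 1 against C4: payoffs 2.1, 4, 4.8 → best response D.
Player 2 against U: payoffs 0.1, 3.1, 4.1, 3.9 → best response C3.
Player 2 against M: payoffs 2.7, 4.7, 0.6, 5.6 → best response C4.
Player 2 against D: payoffs 2.2, 3.7, 3.5, 3.3 → best response C2.
No profile is a mutual best response for all players.

There is no pure-strategy Nash equilibrium.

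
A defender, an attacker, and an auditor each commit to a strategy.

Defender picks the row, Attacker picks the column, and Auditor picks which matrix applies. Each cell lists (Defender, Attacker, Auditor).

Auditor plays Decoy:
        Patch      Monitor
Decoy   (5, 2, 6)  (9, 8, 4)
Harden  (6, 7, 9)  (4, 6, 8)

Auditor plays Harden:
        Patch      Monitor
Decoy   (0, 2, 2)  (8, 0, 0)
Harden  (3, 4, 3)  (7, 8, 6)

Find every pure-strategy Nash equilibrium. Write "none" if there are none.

For each player, find the best response to each opponent profile; mutual best responses are the pure NE.
Defender against (Patch, Decoy): payoffs 5, 6 → best response Harden.
Defender against (Patch, Harden): payoffs 0, 3 → best response Harden.
Defender against (Monitor, Decoy): payoffs 9, 4 → best response Decoy.
Defender against (Monitor, Harden): payoffs 8, 7 → best response Decoy.
Attacker against (Decoy, Decoy): payoffs 2, 8 → best response Monitor.
Attacker against (Decoy, Harden): payoffs 2, 0 → best response Patch.
Attacker against (Harden, Decoy): payoffs 7, 6 → best response Patch.
Attacker against (Harden, Harden): payoffs 4, 8 → best response Monitor.
Auditor against (Decoy, Patch): payoffs 6, 2 → best response Decoy.
Auditor against (Decoy, Monitor): payoffs 4, 0 → best response Decoy.
Auditor against (Harden, Patch): payoffs 9, 3 → best response Decoy.
Auditor against (Harden, Monitor): payoffs 8, 6 → best response Decoy.
Mutual best responses: (Decoy, Monitor, Decoy); (Harden, Patch, Decoy).

(Decoy, Monitor, Decoy) and (Harden, Patch, Decoy)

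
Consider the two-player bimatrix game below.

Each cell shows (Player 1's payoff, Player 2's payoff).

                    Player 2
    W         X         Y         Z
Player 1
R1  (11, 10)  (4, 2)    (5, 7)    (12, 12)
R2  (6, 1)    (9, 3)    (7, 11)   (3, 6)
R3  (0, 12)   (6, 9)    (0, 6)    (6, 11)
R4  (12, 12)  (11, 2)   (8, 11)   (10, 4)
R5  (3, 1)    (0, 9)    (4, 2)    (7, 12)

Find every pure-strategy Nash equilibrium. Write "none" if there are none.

Pure-strategy Nash equilibria: (R1, Z), (R4, W)

(R1, W): Player 1 can switch to R4 (11 → 12). Not NE.
(R1, X): Player 1 can switch to R2 (4 → 9). Not NE.
(R1, Y): Player 1 can switch to R2 (5 → 7). Not NE.
(R1, Z): Player 1 gets 12, best alternative 10; Player 2 gets 12, best alternative 10. No profitable deviation — NE.
(R2, W): Player 1 can switch to R1 (6 → 11). Not NE.
(R2, X): Player 1 can switch to R4 (9 → 11). Not NE.
(R2, Y): Player 1 can switch to R4 (7 → 8). Not NE.
(R4, W): Player 1 gets 12, best alternative 11; Player 2 gets 12, best alternative 11. No profitable deviation — NE.
(The remaining 12 profiles each have a profitable deviation by the same check.)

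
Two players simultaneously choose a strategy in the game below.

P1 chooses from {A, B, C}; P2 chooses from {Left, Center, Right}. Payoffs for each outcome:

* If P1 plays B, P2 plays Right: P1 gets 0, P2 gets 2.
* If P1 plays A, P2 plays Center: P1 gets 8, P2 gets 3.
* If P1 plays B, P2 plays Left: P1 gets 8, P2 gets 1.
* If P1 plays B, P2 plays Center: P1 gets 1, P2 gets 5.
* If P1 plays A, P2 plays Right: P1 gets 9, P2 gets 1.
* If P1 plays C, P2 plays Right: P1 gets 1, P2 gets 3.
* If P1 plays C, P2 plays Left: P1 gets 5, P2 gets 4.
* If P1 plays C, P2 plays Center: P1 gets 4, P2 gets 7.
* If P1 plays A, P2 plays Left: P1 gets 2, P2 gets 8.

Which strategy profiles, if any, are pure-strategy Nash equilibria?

P1 against Left: payoffs 2, 8, 5 → best response B.
P1 against Center: payoffs 8, 1, 4 → best response A.
P1 against Right: payoffs 9, 0, 1 → best response A.
P2 against A: payoffs 8, 3, 1 → best response Left.
P2 against B: payoffs 1, 5, 2 → best response Center.
P2 against C: payoffs 4, 7, 3 → best response Center.
No profile is a mutual best response for all players.

This game has no pure Nash equilibrium.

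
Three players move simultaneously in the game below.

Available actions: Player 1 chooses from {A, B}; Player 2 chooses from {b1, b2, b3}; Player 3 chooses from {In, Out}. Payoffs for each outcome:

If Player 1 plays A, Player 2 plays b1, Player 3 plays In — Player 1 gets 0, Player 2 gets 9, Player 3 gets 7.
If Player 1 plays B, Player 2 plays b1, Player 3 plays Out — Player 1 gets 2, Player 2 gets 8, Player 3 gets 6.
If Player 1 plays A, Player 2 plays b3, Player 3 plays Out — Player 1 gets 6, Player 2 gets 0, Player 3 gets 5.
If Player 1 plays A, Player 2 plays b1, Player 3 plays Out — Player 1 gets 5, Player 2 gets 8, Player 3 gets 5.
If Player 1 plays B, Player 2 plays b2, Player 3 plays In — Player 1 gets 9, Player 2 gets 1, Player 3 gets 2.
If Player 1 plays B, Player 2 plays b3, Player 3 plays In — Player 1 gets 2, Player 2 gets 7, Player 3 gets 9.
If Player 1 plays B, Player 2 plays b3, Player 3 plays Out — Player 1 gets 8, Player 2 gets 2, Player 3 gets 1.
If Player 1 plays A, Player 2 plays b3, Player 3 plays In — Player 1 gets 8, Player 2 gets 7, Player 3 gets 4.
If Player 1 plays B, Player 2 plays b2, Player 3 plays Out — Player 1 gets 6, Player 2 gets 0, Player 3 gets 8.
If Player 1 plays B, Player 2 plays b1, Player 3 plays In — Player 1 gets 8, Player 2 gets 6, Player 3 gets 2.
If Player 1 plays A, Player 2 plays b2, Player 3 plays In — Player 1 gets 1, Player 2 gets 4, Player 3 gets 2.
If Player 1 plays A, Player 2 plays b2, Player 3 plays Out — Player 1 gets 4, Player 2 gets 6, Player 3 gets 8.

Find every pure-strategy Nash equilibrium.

Player 1 against (b1, In): payoffs 0, 8 → best response B.
Player 1 against (b1, Out): payoffs 5, 2 → best response A.
Player 1 against (b2, In): payoffs 1, 9 → best response B.
Player 1 against (b2, Out): payoffs 4, 6 → best response B.
Player 1 against (b3, In): payoffs 8, 2 → best response A.
Player 1 against (b3, Out): payoffs 6, 8 → best response B.
Player 2 against (A, In): payoffs 9, 4, 7 → best response b1.
Player 2 against (A, Out): payoffs 8, 6, 0 → best response b1.
Player 2 against (B, In): payoffs 6, 1, 7 → best response b3.
Player 2 against (B, Out): payoffs 8, 0, 2 → best response b1.
Player 3 against (A, b1): payoffs 7, 5 → best response In.
Player 3 against (A, b2): payoffs 2, 8 → best response Out.
Player 3 against (A, b3): payoffs 4, 5 → best response Out.
Player 3 against (B, b1): payoffs 2, 6 → best response Out.
Player 3 against (B, b2): payoffs 2, 8 → best response Out.
Player 3 against (B, b3): payoffs 9, 1 → best response In.
No profile is a mutual best response for all players.

No pure-strategy Nash equilibrium.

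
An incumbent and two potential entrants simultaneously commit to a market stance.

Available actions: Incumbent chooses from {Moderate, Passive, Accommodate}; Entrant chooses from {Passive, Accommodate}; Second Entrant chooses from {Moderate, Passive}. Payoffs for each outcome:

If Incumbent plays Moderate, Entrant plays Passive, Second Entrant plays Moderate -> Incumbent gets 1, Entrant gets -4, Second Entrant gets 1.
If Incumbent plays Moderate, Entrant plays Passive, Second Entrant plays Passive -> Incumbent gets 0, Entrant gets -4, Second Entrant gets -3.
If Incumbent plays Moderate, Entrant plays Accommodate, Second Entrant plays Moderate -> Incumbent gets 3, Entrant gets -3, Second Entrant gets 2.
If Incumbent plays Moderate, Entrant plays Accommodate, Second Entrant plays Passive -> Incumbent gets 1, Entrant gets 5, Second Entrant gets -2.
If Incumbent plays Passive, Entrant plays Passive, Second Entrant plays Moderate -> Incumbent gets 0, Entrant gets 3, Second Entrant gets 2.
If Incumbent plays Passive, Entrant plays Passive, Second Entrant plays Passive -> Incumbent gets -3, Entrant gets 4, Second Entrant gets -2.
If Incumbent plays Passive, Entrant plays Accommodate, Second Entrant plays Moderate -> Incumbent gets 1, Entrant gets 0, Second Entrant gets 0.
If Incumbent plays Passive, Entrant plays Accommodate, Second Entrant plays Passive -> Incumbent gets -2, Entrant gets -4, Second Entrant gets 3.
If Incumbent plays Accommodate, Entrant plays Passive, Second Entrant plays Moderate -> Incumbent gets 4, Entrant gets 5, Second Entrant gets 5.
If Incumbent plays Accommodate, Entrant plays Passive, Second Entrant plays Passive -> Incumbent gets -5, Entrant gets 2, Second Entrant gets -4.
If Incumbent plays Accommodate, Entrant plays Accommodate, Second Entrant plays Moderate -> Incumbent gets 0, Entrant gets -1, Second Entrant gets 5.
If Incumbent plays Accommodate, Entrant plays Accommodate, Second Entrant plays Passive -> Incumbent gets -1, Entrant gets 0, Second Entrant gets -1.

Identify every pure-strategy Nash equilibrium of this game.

(Moderate, Accommodate, Moderate), (Accommodate, Passive, Moderate)

Incumbent against (Passive, Moderate): payoffs 1, 0, 4 → best response Accommodate.
Incumbent against (Passive, Passive): payoffs 0, -3, -5 → best response Moderate.
Incumbent against (Accommodate, Moderate): payoffs 3, 1, 0 → best response Moderate.
Incumbent against (Accommodate, Passive): payoffs 1, -2, -1 → best response Moderate.
Entrant against (Moderate, Moderate): payoffs -4, -3 → best response Accommodate.
Entrant against (Moderate, Passive): payoffs -4, 5 → best response Accommodate.
Entrant against (Passive, Moderate): payoffs 3, 0 → best response Passive.
Entrant against (Passive, Passive): payoffs 4, -4 → best response Passive.
Entrant against (Accommodate, Moderate): payoffs 5, -1 → best response Passive.
Entrant against (Accommodate, Passive): payoffs 2, 0 → best response Passive.
Second Entrant against (Moderate, Passive): payoffs 1, -3 → best response Moderate.
Second Entrant against (Moderate, Accommodate): payoffs 2, -2 → best response Moderate.
Second Entrant against (Passive, Passive): payoffs 2, -2 → best response Moderate.
Second Entrant against (Passive, Accommodate): payoffs 0, 3 → best response Passive.
Second Entrant against (Accommodate, Passive): payoffs 5, -4 → best response Moderate.
Second Entrant against (Accommodate, Accommodate): payoffs 5, -1 → best response Moderate.
Mutual best responses: (Moderate, Accommodate, Moderate); (Accommodate, Passive, Moderate).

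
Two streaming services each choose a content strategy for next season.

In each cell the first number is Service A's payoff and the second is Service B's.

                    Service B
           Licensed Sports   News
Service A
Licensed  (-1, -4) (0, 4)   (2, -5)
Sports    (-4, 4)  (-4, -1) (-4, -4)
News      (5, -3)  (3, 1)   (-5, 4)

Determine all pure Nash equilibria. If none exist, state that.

No pure-strategy Nash equilibrium.

(Licensed, Licensed): Service A can switch to News (-1 → 5). Not NE.
(Licensed, Sports): Service A can switch to News (0 → 3). Not NE.
(Licensed, News): Service B can switch to Licensed (-5 → -4). Not NE.
(Sports, Licensed): Service A can switch to Licensed (-4 → -1). Not NE.
(Sports, Sports): Service A can switch to Licensed (-4 → 0). Not NE.
(Sports, News): Service A can switch to Licensed (-4 → 2). Not NE.
(News, Licensed): Service B can switch to Sports (-3 → 1). Not NE.
(News, Sports): Service B can switch to News (1 → 4). Not NE.
(News, News): Service A can switch to Licensed (-5 → 2). Not NE.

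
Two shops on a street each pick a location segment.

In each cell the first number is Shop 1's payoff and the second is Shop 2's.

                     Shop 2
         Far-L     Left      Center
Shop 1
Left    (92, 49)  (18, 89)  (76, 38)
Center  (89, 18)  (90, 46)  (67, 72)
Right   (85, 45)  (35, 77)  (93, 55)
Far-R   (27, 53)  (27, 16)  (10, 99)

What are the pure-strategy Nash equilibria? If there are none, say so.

Mark each player's best response to every combination of opponents' strategies; a profile where every player is best-responding is a pure Nash equilibrium.
Shop 1 against Far-L: payoffs 92, 89, 85, 27 → best response Left.
Shop 1 against Left: payoffs 18, 90, 35, 27 → best response Center.
Shop 1 against Center: payoffs 76, 67, 93, 10 → best response Right.
Shop 2 against Left: payoffs 49, 89, 38 → best response Left.
Shop 2 against Center: payoffs 18, 46, 72 → best response Center.
Shop 2 against Right: payoffs 45, 77, 55 → best response Left.
Shop 2 against Far-R: payoffs 53, 16, 99 → best response Center.
No profile is a mutual best response for all players.

This game has no pure Nash equilibrium.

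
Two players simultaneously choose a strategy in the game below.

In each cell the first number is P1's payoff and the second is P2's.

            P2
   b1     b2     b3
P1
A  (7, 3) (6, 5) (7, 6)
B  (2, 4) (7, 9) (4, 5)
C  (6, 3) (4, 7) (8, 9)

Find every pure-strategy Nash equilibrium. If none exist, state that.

The pure Nash equilibria are (B, b2) and (C, b3).

P1 against b1: payoffs 7, 2, 6 → best response A.
P1 against b2: payoffs 6, 7, 4 → best response B.
P1 against b3: payoffs 7, 4, 8 → best response C.
P2 against A: payoffs 3, 5, 6 → best response b3.
P2 against B: payoffs 4, 9, 5 → best response b2.
P2 against C: payoffs 3, 7, 9 → best response b3.
Mutual best responses: (B, b2); (C, b3).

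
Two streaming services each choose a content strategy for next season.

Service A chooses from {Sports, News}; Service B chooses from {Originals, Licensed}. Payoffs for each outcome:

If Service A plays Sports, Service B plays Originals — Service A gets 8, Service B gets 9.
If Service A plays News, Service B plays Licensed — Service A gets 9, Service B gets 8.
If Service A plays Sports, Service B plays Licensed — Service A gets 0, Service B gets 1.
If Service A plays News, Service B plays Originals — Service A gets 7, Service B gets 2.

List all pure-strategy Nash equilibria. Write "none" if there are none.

Service A against Originals: payoffs 8, 7 → best response Sports.
Service A against Licensed: payoffs 0, 9 → best response News.
Service B against Sports: payoffs 9, 1 → best response Originals.
Service B against News: payoffs 2, 8 → best response Licensed.
Mutual best responses: (Sports, Originals); (News, Licensed).

The pure Nash equilibria are (Sports, Originals); (News, Licensed).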